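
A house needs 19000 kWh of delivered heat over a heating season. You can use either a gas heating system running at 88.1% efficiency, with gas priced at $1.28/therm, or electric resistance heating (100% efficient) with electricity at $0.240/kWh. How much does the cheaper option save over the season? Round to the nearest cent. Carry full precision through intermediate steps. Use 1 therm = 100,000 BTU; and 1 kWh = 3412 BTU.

$3618.12

Heat load = 19000 kWh × 3412 = 64,828,000 BTU
Gas: input = 64,828,000 / 0.881 = 73,584,563 BTU = 735.8 therm → 735.8 × $1.28 = $941.88
Electric: 64,828,000 BTU / 3412 = 19,000 kWh → × $0.240 = $4,560.00
Difference = |$941.88 − $4,560.00| = $3,618.12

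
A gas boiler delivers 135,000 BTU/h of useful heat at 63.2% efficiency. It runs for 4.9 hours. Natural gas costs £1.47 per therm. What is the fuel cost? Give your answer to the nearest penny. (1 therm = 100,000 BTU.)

Heat delivered = 135,000 BTU/h × 4.9 h = 661,500 BTU
Gas input = 661,500 / 0.632 = 1,046,677 BTU
= 1,046,677 / 100,000 = 10.47 therm
Cost = 10.47 × £1.47/therm = £15.39

£15.39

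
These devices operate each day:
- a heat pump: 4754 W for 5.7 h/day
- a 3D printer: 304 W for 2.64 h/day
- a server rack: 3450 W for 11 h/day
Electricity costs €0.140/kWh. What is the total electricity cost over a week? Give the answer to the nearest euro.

heat pump: 4754 W × 5.7 h × 7 d = 189,685 Wh = 189.7 kWh
3D printer: 304 W × 2.64 h × 7 d = 5,618 Wh = 5.618 kWh
server rack: 3450 W × 11 h × 7 d = 265,650 Wh = 265.6 kWh
Total energy = 189.7 + 5.618 + 265.6 = 461 kWh
Cost = 461 kWh × €0.140 = €64.53 ≈ €65

€65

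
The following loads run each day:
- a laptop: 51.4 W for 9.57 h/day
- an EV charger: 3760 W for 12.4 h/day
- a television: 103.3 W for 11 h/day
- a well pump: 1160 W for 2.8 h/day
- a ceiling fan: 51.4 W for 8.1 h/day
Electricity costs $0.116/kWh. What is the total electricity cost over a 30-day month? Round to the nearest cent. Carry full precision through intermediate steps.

laptop: 51.4 W × 9.57 h × 30 d = 14,757 Wh = 14.76 kWh
EV charger: 3760 W × 12.4 h × 30 d = 1,398,720 Wh = 1,399 kWh
television: 103.3 W × 11 h × 30 d = 34,089 Wh = 34.09 kWh
well pump: 1160 W × 2.8 h × 30 d = 97,440 Wh = 97.44 kWh
ceiling fan: 51.4 W × 8.1 h × 30 d = 12,490 Wh = 12.49 kWh
Total energy = 14.76 + 1,399 + 34.09 + 97.44 + 12.49 = 1,557 kWh
Cost = 1,557 kWh × $0.116 = $180.67

$180.67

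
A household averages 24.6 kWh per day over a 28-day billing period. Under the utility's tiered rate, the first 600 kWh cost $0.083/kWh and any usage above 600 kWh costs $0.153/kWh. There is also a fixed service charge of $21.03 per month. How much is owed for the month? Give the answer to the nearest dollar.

Usage = 24.6 kWh/day × 28 days = 688.8 kWh
First 600 kWh × $0.083 = $49.80
Remaining 88.8 kWh × $0.153 = $13.59
Energy charge = $63.39; + service $21.03 = $84.42 ≈ $84

$84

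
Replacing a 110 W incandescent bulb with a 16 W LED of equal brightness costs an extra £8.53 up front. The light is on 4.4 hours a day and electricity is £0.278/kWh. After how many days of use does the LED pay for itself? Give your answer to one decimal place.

Power saved = 110 − 16 = 94 W
Daily energy saved = 94 W × 4.4 h = 413.6 Wh = 0.4136 kWh
Daily savings = 0.4136 × £0.278 = £0.1150
Payback = £8.53 / £0.1150 per day = 74.19 days

74.2 days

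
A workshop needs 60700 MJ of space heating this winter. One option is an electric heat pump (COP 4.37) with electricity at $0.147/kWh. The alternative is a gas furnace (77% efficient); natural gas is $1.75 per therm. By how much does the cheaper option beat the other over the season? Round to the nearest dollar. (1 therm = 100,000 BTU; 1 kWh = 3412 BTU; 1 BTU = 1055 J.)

$740

Heat load = 60700 MJ = 60,700,000,000 J / 1055 = 57,535,545 BTU
Gas: input = 57,535,545 / 0.77 = 74,721,487 BTU = 747.2 therm → 747.2 × $1.75 = $1,307.63
Heat pump: 57,535,545 BTU / 3412 = 16,860 kWh heat; / 4.37 = 3,859 kWh in → × $0.147 = $567.24
Difference = |$1,307.63 − $567.24| = $740.39 ≈ $740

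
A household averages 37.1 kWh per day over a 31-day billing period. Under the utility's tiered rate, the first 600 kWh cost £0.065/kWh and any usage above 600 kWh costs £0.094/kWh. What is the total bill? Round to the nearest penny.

Usage = 37.1 kWh/day × 31 days = 1150.1 kWh
First 600 kWh × £0.065 = £39.00
Remaining 550.1 kWh × £0.094 = £51.71
Total = £90.71

£90.71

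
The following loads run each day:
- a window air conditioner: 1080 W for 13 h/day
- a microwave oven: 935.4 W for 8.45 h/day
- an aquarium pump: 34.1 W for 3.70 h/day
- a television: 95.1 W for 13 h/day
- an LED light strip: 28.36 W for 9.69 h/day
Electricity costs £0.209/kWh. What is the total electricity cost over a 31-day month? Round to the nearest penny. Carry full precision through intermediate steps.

£152.78

window air conditioner: 1080 W × 13 h × 31 d = 435,240 Wh = 435.2 kWh
microwave oven: 935.4 W × 8.45 h × 31 d = 245,028 Wh = 245 kWh
aquarium pump: 34.1 W × 3.70 h × 31 d = 3,911 Wh = 3.911 kWh
television: 95.1 W × 13 h × 31 d = 38,325 Wh = 38.33 kWh
LED light strip: 28.36 W × 9.69 h × 31 d = 8,519 Wh = 8.519 kWh
Total energy = 435.2 + 245 + 3.911 + 38.33 + 8.519 = 731 kWh
Cost = 731 kWh × £0.209 = £152.78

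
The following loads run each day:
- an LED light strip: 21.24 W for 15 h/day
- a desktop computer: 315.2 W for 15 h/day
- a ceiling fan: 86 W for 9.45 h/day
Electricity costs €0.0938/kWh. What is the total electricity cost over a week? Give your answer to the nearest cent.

€3.85

LED light strip: 21.24 W × 15 h × 7 d = 2,230 Wh = 2.23 kWh
desktop computer: 315.2 W × 15 h × 7 d = 33,096 Wh = 33.1 kWh
ceiling fan: 86 W × 9.45 h × 7 d = 5,689 Wh = 5.689 kWh
Total energy = 2.23 + 33.1 + 5.689 = 41.02 kWh
Cost = 41.02 kWh × €0.0938 = €3.85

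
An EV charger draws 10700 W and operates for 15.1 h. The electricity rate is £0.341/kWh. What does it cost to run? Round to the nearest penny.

£55.10

Energy = 10700 W × 15.1 h = 161,570 Wh = 161.6 kWh
Cost = 161.6 kWh × £0.341/kWh = £55.10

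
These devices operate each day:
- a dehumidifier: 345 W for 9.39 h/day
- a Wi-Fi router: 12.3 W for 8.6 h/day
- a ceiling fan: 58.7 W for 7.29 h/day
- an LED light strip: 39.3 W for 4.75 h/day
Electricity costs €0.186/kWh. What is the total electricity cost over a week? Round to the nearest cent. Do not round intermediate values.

dehumidifier: 345 W × 9.39 h × 7 d = 22,677 Wh = 22.68 kWh
Wi-Fi router: 12.3 W × 8.6 h × 7 d = 740 Wh = 0.7405 kWh
ceiling fan: 58.7 W × 7.29 h × 7 d = 2,995 Wh = 2.995 kWh
LED light strip: 39.3 W × 4.75 h × 7 d = 1,307 Wh = 1.307 kWh
Total energy = 22.68 + 0.7405 + 2.995 + 1.307 = 27.72 kWh
Cost = 27.72 kWh × €0.186 = €5.16

€5.16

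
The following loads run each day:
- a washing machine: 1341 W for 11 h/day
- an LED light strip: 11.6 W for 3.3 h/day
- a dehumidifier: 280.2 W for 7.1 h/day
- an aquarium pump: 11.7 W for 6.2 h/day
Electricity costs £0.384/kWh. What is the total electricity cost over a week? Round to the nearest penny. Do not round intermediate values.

washing machine: 1341 W × 11 h × 7 d = 103,257 Wh = 103.3 kWh
LED light strip: 11.6 W × 3.3 h × 7 d = 268 Wh = 0.268 kWh
dehumidifier: 280.2 W × 7.1 h × 7 d = 13,926 Wh = 13.93 kWh
aquarium pump: 11.7 W × 6.2 h × 7 d = 508 Wh = 0.5078 kWh
Total energy = 103.3 + 0.268 + 13.93 + 0.5078 = 118 kWh
Cost = 118 kWh × £0.384 = £45.30

£45.30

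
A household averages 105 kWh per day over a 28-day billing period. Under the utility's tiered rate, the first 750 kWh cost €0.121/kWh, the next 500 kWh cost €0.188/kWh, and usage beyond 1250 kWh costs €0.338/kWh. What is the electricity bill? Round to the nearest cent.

€755.97

Usage = 105 kWh/day × 28 days = 2940 kWh
First 750 kWh × €0.121 = €90.75
Next 500 kWh × €0.188 = €94.00
Remaining 1690 kWh × €0.338 = €571.22
Total = €755.97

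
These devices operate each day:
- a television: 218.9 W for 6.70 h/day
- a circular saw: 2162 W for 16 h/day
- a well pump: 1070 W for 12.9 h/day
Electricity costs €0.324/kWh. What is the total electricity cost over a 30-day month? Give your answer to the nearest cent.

€484.66

television: 218.9 W × 6.70 h × 30 d = 43,999 Wh = 44 kWh
circular saw: 2162 W × 16 h × 30 d = 1,037,760 Wh = 1,038 kWh
well pump: 1070 W × 12.9 h × 30 d = 414,090 Wh = 414.1 kWh
Total energy = 44 + 1,038 + 414.1 = 1,496 kWh
Cost = 1,496 kWh × €0.324 = €484.66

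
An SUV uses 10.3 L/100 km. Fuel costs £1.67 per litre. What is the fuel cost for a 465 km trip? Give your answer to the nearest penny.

£79.98

Fuel = 10.3 L/100 km × 465 km / 100 = 47.9 L
Cost = 47.9 L × £1.67/L = £79.98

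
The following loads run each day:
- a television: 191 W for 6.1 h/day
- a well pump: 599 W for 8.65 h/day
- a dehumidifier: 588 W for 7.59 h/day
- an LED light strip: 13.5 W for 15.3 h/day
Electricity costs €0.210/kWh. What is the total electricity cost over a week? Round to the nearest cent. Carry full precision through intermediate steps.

€16.19

television: 191 W × 6.1 h × 7 d = 8,156 Wh = 8.156 kWh
well pump: 599 W × 8.65 h × 7 d = 36,269 Wh = 36.27 kWh
dehumidifier: 588 W × 7.59 h × 7 d = 31,240 Wh = 31.24 kWh
LED light strip: 13.5 W × 15.3 h × 7 d = 1,446 Wh = 1.446 kWh
Total energy = 8.156 + 36.27 + 31.24 + 1.446 = 77.11 kWh
Cost = 77.11 kWh × €0.210 = €16.19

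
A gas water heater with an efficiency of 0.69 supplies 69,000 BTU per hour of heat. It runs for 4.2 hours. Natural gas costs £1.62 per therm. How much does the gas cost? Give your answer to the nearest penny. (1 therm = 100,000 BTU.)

£6.80

Heat delivered = 69,000 BTU/h × 4.2 h = 289,800 BTU
Gas input = 289,800 / 0.69 = 420,000 BTU
= 420,000 / 100,000 = 4.2 therm
Cost = 4.2 × £1.62/therm = £6.80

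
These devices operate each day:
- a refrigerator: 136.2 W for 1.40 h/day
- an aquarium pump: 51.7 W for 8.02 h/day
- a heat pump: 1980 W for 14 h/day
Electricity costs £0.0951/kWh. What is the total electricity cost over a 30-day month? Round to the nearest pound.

refrigerator: 136.2 W × 1.40 h × 30 d = 5,720 Wh = 5.72 kWh
aquarium pump: 51.7 W × 8.02 h × 30 d = 12,439 Wh = 12.44 kWh
heat pump: 1980 W × 14 h × 30 d = 831,600 Wh = 831.6 kWh
Total energy = 5.72 + 12.44 + 831.6 = 849.8 kWh
Cost = 849.8 kWh × £0.0951 = £80.81 ≈ £81

£81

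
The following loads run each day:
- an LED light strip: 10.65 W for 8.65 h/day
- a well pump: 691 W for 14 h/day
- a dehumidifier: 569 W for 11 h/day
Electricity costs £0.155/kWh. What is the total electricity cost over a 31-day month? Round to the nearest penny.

£77.00

LED light strip: 10.65 W × 8.65 h × 31 d = 2,856 Wh = 2.856 kWh
well pump: 691 W × 14 h × 31 d = 299,894 Wh = 299.9 kWh
dehumidifier: 569 W × 11 h × 31 d = 194,029 Wh = 194 kWh
Total energy = 2.856 + 299.9 + 194 = 496.8 kWh
Cost = 496.8 kWh × £0.155 = £77.00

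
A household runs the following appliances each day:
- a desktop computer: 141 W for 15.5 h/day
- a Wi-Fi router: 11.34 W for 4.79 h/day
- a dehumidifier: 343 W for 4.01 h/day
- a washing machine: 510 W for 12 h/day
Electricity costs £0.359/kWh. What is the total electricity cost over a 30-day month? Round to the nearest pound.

£105

desktop computer: 141 W × 15.5 h × 30 d = 65,565 Wh = 65.56 kWh
Wi-Fi router: 11.34 W × 4.79 h × 30 d = 1,630 Wh = 1.63 kWh
dehumidifier: 343 W × 4.01 h × 30 d = 41,263 Wh = 41.26 kWh
washing machine: 510 W × 12 h × 30 d = 183,600 Wh = 183.6 kWh
Total energy = 65.56 + 1.63 + 41.26 + 183.6 = 292.1 kWh
Cost = 292.1 kWh × £0.359 = £104.85 ≈ £105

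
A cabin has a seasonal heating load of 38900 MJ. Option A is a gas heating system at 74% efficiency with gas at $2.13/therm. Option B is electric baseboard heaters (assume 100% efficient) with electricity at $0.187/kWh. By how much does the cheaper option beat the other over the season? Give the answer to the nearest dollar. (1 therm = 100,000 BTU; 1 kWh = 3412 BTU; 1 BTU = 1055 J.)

Heat load = 38900 MJ = 38,900,000,000 J / 1055 = 36,872,038 BTU
Gas: input = 36,872,038 / 0.74 = 49,827,078 BTU = 498.3 therm → 498.3 × $2.13 = $1,061.32
Electric: 36,872,038 BTU / 3412 = 10,810 kWh → × $0.187 = $2,020.83
Difference = |$1,061.32 − $2,020.83| = $959.51 ≈ $960

$960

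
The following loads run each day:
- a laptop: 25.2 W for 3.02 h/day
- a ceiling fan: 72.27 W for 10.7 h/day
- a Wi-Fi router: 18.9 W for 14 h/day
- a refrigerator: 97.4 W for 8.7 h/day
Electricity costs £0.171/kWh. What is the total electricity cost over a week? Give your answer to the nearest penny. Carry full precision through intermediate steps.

£2.35

laptop: 25.2 W × 3.02 h × 7 d = 533 Wh = 0.5327 kWh
ceiling fan: 72.27 W × 10.7 h × 7 d = 5,413 Wh = 5.413 kWh
Wi-Fi router: 18.9 W × 14 h × 7 d = 1,852 Wh = 1.852 kWh
refrigerator: 97.4 W × 8.7 h × 7 d = 5,932 Wh = 5.932 kWh
Total energy = 0.5327 + 5.413 + 1.852 + 5.932 = 13.73 kWh
Cost = 13.73 kWh × £0.171 = £2.35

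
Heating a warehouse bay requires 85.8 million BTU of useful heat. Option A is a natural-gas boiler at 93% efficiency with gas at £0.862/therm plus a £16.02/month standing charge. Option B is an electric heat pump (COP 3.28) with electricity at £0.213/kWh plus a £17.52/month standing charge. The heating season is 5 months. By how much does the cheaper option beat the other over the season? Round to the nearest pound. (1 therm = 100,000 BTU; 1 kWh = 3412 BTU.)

Heat load = 85.8 × 10⁶ BTU = 85,800,000 BTU
Gas: input = 85,800,000 / 0.930 = 92,258,065 BTU = 922.6 therm → 922.6 × £0.862 = £795.26; + 5 × £16.02 standing = £875.36
Heat pump: 85,800,000 BTU / 3412 = 25,150 kWh heat; / 3.28 = 7,667 kWh in → × £0.213 = £1,632.99; + 5 × £17.52 standing = £1,720.59
Difference = |£875.36 − £1,720.59| = £845.23 ≈ £845

£845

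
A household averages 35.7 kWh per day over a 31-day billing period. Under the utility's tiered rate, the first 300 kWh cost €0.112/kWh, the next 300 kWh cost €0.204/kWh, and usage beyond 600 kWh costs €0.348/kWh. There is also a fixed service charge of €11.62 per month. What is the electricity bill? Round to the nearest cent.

Usage = 35.7 kWh/day × 31 days = 1106.7 kWh
First 300 kWh × €0.112 = €33.60
Next 300 kWh × €0.204 = €61.20
Remaining 506.7 kWh × €0.348 = €176.33
Energy charge = €271.13; + service €11.62 = €282.75

€282.75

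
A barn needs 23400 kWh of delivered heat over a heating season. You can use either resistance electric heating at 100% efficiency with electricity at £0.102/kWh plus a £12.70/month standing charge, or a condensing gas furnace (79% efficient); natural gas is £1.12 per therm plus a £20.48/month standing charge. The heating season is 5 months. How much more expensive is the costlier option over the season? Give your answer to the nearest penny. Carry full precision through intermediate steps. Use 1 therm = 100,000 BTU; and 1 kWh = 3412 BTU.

Heat load = 23400 kWh × 3412 = 79,840,800 BTU
Gas: input = 79,840,800 / 0.79 = 101,064,304 BTU = 1,011 therm → 1,011 × £1.12 = £1,131.92; + 5 × £20.48 standing = £1,234.32
Electric: 79,840,800 BTU / 3412 = 23,400 kWh → × £0.102 = £2,386.80; + 5 × £12.70 standing = £2,450.30
Difference = |£1,234.32 − £2,450.30| = £1,215.98

£1215.98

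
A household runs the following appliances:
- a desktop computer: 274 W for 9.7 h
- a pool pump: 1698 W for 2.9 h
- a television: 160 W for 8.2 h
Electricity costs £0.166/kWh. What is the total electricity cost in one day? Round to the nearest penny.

desktop computer: 274 W × 9.7 h = 2,658 Wh = 2.658 kWh
pool pump: 1698 W × 2.9 h = 4,924 Wh = 4.924 kWh
television: 160 W × 8.2 h = 1,312 Wh = 1.312 kWh
Total energy = 2.658 + 4.924 + 1.312 = 8.894 kWh
Cost = 8.894 kWh × £0.166 = £1.48

£1.48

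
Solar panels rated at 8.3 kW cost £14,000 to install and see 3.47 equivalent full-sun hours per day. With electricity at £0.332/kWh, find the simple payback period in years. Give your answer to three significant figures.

Daily generation = 8.3 kW × 3.47 h = 28.8 kWh
Annual generation = 28.8 × 365 = 10512 kWh
Annual savings = 10512 × £0.332 = £3,490.11
Payback = £14,000 / £3,490.11 = 4.01 years

4.01 years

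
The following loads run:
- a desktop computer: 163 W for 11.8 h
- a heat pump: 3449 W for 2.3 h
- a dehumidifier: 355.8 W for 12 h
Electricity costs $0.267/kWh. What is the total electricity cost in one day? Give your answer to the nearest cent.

$3.77

desktop computer: 163 W × 11.8 h = 1,923 Wh = 1.923 kWh
heat pump: 3449 W × 2.3 h = 7,933 Wh = 7.933 kWh
dehumidifier: 355.8 W × 12 h = 4,270 Wh = 4.27 kWh
Total energy = 1.923 + 7.933 + 4.27 = 14.13 kWh
Cost = 14.13 kWh × $0.267 = $3.77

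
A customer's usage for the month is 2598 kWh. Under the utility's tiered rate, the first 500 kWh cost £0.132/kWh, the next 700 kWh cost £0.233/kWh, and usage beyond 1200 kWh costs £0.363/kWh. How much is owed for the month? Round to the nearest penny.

First 500 kWh × £0.132 = £66.00
Next 700 kWh × £0.233 = £163.10
Remaining 1398 kWh × £0.363 = £507.47
Total = £736.57

£736.57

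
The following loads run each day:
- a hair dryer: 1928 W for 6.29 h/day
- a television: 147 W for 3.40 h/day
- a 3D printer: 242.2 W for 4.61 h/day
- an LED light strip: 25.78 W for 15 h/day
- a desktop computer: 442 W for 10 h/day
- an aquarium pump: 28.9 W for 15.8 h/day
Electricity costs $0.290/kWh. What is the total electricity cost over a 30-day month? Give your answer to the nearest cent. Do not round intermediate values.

hair dryer: 1928 W × 6.29 h × 30 d = 363,814 Wh = 363.8 kWh
television: 147 W × 3.40 h × 30 d = 14,994 Wh = 14.99 kWh
3D printer: 242.2 W × 4.61 h × 30 d = 33,496 Wh = 33.5 kWh
LED light strip: 25.78 W × 15 h × 30 d = 11,601 Wh = 11.6 kWh
desktop computer: 442 W × 10 h × 30 d = 132,600 Wh = 132.6 kWh
aquarium pump: 28.9 W × 15.8 h × 30 d = 13,699 Wh = 13.7 kWh
Total energy = 363.8 + 14.99 + 33.5 + 11.6 + 132.6 + 13.7 = 570.2 kWh
Cost = 570.2 kWh × $0.290 = $165.36

$165.36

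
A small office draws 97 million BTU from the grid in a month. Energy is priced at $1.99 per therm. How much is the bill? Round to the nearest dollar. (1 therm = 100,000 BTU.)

$1930

97 million BTU × (10 therm/million BTU) = 970 therm
Cost = 970 therm × $1.99/therm = $1,930.30 ≈ $1930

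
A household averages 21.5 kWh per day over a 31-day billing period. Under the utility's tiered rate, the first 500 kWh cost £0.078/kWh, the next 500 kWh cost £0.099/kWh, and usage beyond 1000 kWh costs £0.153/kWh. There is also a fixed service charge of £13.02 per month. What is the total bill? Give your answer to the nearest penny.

£68.50

Usage = 21.5 kWh/day × 31 days = 666.5 kWh
First 500 kWh × £0.078 = £39.00
Next 166.5 kWh × £0.099 = £16.48
Remaining tier: 0 kWh (not reached)
Energy charge = £55.48; + service £13.02 = £68.50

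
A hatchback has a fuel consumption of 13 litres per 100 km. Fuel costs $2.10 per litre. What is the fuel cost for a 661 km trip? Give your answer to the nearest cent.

$180.45

Fuel = 13 L/100 km × 661 km / 100 = 85.93 L
Cost = 85.93 L × $2.10/L = $180.45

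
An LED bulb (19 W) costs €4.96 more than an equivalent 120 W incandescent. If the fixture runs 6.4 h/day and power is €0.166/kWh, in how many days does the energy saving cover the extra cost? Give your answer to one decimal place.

46.2 days

Power saved = 120 − 19 = 101 W
Daily energy saved = 101 W × 6.4 h = 646.4 Wh = 0.6464 kWh
Daily savings = 0.6464 × €0.166 = €0.1073
Payback = €4.96 / €0.1073 per day = 46.22 days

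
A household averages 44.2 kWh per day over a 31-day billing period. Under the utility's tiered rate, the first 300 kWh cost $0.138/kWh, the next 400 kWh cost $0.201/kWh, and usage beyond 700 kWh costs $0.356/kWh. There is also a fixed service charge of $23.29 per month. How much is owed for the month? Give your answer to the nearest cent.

Usage = 44.2 kWh/day × 31 days = 1370.2 kWh
First 300 kWh × $0.138 = $41.40
Next 400 kWh × $0.201 = $80.40
Remaining 670.2 kWh × $0.356 = $238.59
Energy charge = $360.39; + service $23.29 = $383.68

$383.68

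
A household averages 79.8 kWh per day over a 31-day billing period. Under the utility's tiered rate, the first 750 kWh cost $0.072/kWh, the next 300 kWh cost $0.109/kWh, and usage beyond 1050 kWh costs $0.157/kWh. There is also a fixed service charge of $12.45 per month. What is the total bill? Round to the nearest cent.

Usage = 79.8 kWh/day × 31 days = 2473.8 kWh
First 750 kWh × $0.072 = $54.00
Next 300 kWh × $0.109 = $32.70
Remaining 1423.8 kWh × $0.157 = $223.54
Energy charge = $310.24; + service $12.45 = $322.69

$322.69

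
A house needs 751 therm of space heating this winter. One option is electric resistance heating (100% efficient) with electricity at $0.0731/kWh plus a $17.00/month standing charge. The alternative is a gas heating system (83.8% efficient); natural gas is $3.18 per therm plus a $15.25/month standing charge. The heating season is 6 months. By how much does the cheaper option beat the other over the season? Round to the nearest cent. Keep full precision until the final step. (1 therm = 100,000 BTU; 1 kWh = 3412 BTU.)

Heat load = 751 therm × 100,000 = 75,100,000 BTU
Gas: input = 75,100,000 / 0.838 = 89,618,138 BTU = 896.2 therm → 896.2 × $3.18 = $2,849.86; + 6 × $15.25 standing = $2,941.36
Electric: 75,100,000 BTU / 3412 = 22,010 kWh → × $0.0731 = $1,608.97; + 6 × $17.00 standing = $1,710.97
Difference = |$2,941.36 − $1,710.97| = $1,230.39

$1230.39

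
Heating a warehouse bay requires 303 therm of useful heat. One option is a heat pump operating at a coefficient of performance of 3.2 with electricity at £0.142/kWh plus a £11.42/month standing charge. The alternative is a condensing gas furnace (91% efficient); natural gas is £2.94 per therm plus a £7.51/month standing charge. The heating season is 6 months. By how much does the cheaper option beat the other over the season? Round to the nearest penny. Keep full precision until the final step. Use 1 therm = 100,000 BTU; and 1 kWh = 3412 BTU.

£561.39

Heat load = 303 therm × 100,000 = 30,300,000 BTU
Gas: input = 30,300,000 / 0.91 = 33,296,703 BTU = 333 therm → 333 × £2.94 = £978.92; + 6 × £7.51 standing = £1,023.98
Heat pump: 30,300,000 BTU / 3412 = 8,880 kWh heat; / 3.2 = 2,775 kWh in → × £0.142 = £394.07; + 6 × £11.42 standing = £462.59
Difference = |£1,023.98 − £462.59| = £561.39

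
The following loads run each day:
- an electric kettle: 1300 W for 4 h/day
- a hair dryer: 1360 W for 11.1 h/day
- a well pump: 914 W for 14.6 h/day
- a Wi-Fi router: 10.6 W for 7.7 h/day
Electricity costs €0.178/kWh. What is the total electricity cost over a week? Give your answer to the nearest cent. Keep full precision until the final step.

€42.02

electric kettle: 1300 W × 4 h × 7 d = 36,400 Wh = 36.4 kWh
hair dryer: 1360 W × 11.1 h × 7 d = 105,672 Wh = 105.7 kWh
well pump: 914 W × 14.6 h × 7 d = 93,411 Wh = 93.41 kWh
Wi-Fi router: 10.6 W × 7.7 h × 7 d = 571 Wh = 0.5713 kWh
Total energy = 36.4 + 105.7 + 93.41 + 0.5713 = 236.1 kWh
Cost = 236.1 kWh × €0.178 = €42.02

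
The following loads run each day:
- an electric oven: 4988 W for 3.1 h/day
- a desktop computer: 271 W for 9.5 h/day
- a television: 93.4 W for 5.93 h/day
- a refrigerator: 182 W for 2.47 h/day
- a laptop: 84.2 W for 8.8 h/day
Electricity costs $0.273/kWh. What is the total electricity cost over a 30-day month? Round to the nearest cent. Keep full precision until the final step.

$162.01

electric oven: 4988 W × 3.1 h × 30 d = 463,884 Wh = 463.9 kWh
desktop computer: 271 W × 9.5 h × 30 d = 77,235 Wh = 77.23 kWh
television: 93.4 W × 5.93 h × 30 d = 16,616 Wh = 16.62 kWh
refrigerator: 182 W × 2.47 h × 30 d = 13,486 Wh = 13.49 kWh
laptop: 84.2 W × 8.8 h × 30 d = 22,229 Wh = 22.23 kWh
Total energy = 463.9 + 77.23 + 16.62 + 13.49 + 22.23 = 593.4 kWh
Cost = 593.4 kWh × $0.273 = $162.01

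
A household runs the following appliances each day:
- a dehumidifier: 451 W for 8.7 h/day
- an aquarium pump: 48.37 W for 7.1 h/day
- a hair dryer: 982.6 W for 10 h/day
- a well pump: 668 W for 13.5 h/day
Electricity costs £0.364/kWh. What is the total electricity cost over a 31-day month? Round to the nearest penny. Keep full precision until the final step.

£260.79

dehumidifier: 451 W × 8.7 h × 31 d = 121,635 Wh = 121.6 kWh
aquarium pump: 48.37 W × 7.1 h × 31 d = 10,646 Wh = 10.65 kWh
hair dryer: 982.6 W × 10 h × 31 d = 304,606 Wh = 304.6 kWh
well pump: 668 W × 13.5 h × 31 d = 279,558 Wh = 279.6 kWh
Total energy = 121.6 + 10.65 + 304.6 + 279.6 = 716.4 kWh
Cost = 716.4 kWh × £0.364 = £260.79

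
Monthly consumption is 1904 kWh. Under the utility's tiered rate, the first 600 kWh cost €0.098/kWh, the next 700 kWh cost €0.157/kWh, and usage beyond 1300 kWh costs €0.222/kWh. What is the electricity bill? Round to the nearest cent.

First 600 kWh × €0.098 = €58.80
Next 700 kWh × €0.157 = €109.90
Remaining 604 kWh × €0.222 = €134.09
Total = €302.79

€302.79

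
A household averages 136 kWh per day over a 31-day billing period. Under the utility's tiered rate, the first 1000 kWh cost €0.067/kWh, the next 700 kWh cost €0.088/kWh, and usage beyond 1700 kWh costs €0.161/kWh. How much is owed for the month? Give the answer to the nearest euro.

Usage = 136 kWh/day × 31 days = 4216 kWh
First 1000 kWh × €0.067 = €67.00
Next 700 kWh × €0.088 = €61.60
Remaining 2516 kWh × €0.161 = €405.08
Total = €533.68 ≈ €534

€534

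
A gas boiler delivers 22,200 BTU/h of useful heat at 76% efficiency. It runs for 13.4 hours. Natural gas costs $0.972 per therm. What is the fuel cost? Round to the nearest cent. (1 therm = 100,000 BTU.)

Heat delivered = 22,200 BTU/h × 13.4 h = 297,480 BTU
Gas input = 297,480 / 0.760 = 391,421 BTU
= 391,421 / 100,000 = 3.914 therm
Cost = 3.914 × $0.972/therm = $3.80

$3.80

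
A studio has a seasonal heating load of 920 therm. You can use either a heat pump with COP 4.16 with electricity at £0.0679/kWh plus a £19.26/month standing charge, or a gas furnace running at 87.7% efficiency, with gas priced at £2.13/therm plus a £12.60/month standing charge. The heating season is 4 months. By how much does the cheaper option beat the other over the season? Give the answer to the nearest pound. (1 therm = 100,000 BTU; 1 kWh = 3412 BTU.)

Heat load = 920 therm × 100,000 = 92,000,000 BTU
Gas: input = 92,000,000 / 0.877 = 104,903,079 BTU = 1,049 therm → 1,049 × £2.13 = £2,234.44; + 4 × £12.60 standing = £2,284.84
Heat pump: 92,000,000 BTU / 3412 = 26,960 kWh heat; / 4.16 = 6,482 kWh in → × £0.0679 = £440.10; + 4 × £19.26 standing = £517.14
Difference = |£2,284.84 − £517.14| = £1,767.69 ≈ £1768

£1768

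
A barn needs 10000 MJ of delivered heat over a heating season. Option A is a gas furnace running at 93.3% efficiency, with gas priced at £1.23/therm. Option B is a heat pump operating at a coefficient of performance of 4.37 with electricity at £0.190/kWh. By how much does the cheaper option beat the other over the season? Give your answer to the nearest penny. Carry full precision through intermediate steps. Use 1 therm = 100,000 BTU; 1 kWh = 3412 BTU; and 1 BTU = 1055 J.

Heat load = 10000 MJ = 10,000,000,000 J / 1055 = 9,478,673 BTU
Gas: input = 9,478,673 / 0.933 = 10,159,349 BTU = 101.6 therm → 101.6 × £1.23 = £124.96
Heat pump: 9,478,673 BTU / 3412 = 2,778 kWh heat; / 4.37 = 635.7 kWh in → × £0.190 = £120.78
Difference = |£124.96 − £120.78| = £4.18

£4.18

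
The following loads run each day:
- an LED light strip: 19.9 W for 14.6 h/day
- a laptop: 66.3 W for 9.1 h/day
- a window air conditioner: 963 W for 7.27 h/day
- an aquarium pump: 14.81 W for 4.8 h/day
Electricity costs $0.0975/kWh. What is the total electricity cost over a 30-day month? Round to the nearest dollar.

$23

LED light strip: 19.9 W × 14.6 h × 30 d = 8,716 Wh = 8.716 kWh
laptop: 66.3 W × 9.1 h × 30 d = 18,100 Wh = 18.1 kWh
window air conditioner: 963 W × 7.27 h × 30 d = 210,030 Wh = 210 kWh
aquarium pump: 14.81 W × 4.8 h × 30 d = 2,133 Wh = 2.133 kWh
Total energy = 8.716 + 18.1 + 210 + 2.133 = 239 kWh
Cost = 239 kWh × $0.0975 = $23.30 ≈ $23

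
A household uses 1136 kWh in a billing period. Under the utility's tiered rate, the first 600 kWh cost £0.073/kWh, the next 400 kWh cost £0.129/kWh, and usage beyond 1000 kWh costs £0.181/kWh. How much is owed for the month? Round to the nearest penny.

£120.02

First 600 kWh × £0.073 = £43.80
Next 400 kWh × £0.129 = £51.60
Remaining 136 kWh × £0.181 = £24.62
Total = £120.02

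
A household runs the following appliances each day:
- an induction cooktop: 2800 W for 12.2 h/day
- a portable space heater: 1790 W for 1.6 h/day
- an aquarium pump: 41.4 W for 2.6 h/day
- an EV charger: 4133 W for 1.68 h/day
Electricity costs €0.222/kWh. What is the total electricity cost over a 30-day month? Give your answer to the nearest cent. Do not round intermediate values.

induction cooktop: 2800 W × 12.2 h × 30 d = 1,024,800 Wh = 1,025 kWh
portable space heater: 1790 W × 1.6 h × 30 d = 85,920 Wh = 85.92 kWh
aquarium pump: 41.4 W × 2.6 h × 30 d = 3,229 Wh = 3.229 kWh
EV charger: 4133 W × 1.68 h × 30 d = 208,303 Wh = 208.3 kWh
Total energy = 1,025 + 85.92 + 3.229 + 208.3 = 1,322 kWh
Cost = 1,322 kWh × €0.222 = €293.54

€293.54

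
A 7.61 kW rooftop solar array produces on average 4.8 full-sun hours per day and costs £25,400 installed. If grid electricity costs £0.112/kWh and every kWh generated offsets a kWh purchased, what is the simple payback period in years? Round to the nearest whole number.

Daily generation = 7.61 kW × 4.8 h = 36.53 kWh
Annual generation = 36.53 × 365 = 13333 kWh
Annual savings = 13333 × £0.112 = £1,493.26
Payback = £25,400 / £1,493.26 = 17 years

17 years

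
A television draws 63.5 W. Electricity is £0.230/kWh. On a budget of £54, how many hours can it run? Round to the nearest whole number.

Energy budget = £54 / £0.230 per kWh = 234.8 kWh = 234,783 Wh
Runtime = 234,783 Wh / 63.5 W = 3,697 h

3697 h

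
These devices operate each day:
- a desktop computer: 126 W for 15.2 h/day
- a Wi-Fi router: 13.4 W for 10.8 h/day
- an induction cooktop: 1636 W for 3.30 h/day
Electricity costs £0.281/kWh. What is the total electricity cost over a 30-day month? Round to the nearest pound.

desktop computer: 126 W × 15.2 h × 30 d = 57,456 Wh = 57.46 kWh
Wi-Fi router: 13.4 W × 10.8 h × 30 d = 4,342 Wh = 4.342 kWh
induction cooktop: 1636 W × 3.30 h × 30 d = 161,964 Wh = 162 kWh
Total energy = 57.46 + 4.342 + 162 = 223.8 kWh
Cost = 223.8 kWh × £0.281 = £62.88 ≈ £63

£63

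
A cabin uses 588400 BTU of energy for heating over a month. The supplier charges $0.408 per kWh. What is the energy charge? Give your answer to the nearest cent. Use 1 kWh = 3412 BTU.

$70.36

588400 BTU × (0.00029308 kWh/BTU) = 172.5 kWh
Cost = 172.5 kWh × $0.408/kWh = $70.36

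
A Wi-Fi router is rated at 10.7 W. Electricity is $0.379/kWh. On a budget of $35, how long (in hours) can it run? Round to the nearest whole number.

8631 h

Energy budget = $35 / $0.379 per kWh = 92.35 kWh = 92,348 Wh
Runtime = 92,348 Wh / 10.7 W = 8,631 h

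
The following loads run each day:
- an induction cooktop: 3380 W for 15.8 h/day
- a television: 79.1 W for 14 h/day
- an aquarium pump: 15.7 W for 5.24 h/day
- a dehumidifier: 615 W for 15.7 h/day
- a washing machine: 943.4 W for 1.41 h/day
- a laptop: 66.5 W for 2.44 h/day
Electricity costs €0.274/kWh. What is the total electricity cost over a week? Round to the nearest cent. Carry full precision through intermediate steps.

€126.09

induction cooktop: 3380 W × 15.8 h × 7 d = 373,828 Wh = 373.8 kWh
television: 79.1 W × 14 h × 7 d = 7,752 Wh = 7.752 kWh
aquarium pump: 15.7 W × 5.24 h × 7 d = 576 Wh = 0.5759 kWh
dehumidifier: 615 W × 15.7 h × 7 d = 67,588 Wh = 67.59 kWh
washing machine: 943.4 W × 1.41 h × 7 d = 9,311 Wh = 9.311 kWh
laptop: 66.5 W × 2.44 h × 7 d = 1,136 Wh = 1.136 kWh
Total energy = 373.8 + 7.752 + 0.5759 + 67.59 + 9.311 + 1.136 = 460.2 kWh
Cost = 460.2 kWh × €0.274 = €126.09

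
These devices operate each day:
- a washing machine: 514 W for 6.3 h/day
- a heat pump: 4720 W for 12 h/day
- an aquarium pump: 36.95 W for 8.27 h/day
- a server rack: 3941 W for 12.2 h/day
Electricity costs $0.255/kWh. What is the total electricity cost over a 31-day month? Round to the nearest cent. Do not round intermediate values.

$855.83

washing machine: 514 W × 6.3 h × 31 d = 100,384 Wh = 100.4 kWh
heat pump: 4720 W × 12 h × 31 d = 1,755,840 Wh = 1,756 kWh
aquarium pump: 36.95 W × 8.27 h × 31 d = 9,473 Wh = 9.473 kWh
server rack: 3941 W × 12.2 h × 31 d = 1,490,486 Wh = 1,490 kWh
Total energy = 100.4 + 1,756 + 9.473 + 1,490 = 3,356 kWh
Cost = 3,356 kWh × $0.255 = $855.83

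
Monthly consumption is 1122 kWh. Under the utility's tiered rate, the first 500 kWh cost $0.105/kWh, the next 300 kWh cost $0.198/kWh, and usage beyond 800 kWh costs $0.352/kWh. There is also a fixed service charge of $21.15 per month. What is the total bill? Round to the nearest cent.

$246.39

First 500 kWh × $0.105 = $52.50
Next 300 kWh × $0.198 = $59.40
Remaining 322 kWh × $0.352 = $113.34
Energy charge = $225.24; + service $21.15 = $246.39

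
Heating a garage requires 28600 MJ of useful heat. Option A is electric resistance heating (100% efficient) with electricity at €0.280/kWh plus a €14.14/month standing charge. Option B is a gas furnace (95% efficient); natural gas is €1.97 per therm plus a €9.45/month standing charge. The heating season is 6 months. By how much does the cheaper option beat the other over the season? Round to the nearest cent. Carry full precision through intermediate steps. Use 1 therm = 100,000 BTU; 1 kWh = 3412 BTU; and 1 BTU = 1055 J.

Heat load = 28600 MJ = 28,600,000,000 J / 1055 = 27,109,005 BTU
Gas: input = 27,109,005 / 0.95 = 28,535,794 BTU = 285.4 therm → 285.4 × €1.97 = €562.16; + 6 × €9.45 standing = €618.86
Electric: 27,109,005 BTU / 3412 = 7,945 kWh → × €0.280 = €2,224.65; + 6 × €14.14 standing = €2,309.49
Difference = |€618.86 − €2,309.49| = €1,690.64

€1690.64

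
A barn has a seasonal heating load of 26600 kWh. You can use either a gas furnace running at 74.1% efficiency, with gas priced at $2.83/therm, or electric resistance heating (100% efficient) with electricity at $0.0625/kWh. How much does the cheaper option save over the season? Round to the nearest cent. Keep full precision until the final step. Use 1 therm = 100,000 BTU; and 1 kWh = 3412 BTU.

Heat load = 26600 kWh × 3412 = 90,759,200 BTU
Gas: input = 90,759,200 / 0.741 = 122,482,051 BTU = 1,225 therm → 1,225 × $2.83 = $3,466.24
Electric: 90,759,200 BTU / 3412 = 26,600 kWh → × $0.0625 = $1,662.50
Difference = |$3,466.24 − $1,662.50| = $1,803.74

$1803.74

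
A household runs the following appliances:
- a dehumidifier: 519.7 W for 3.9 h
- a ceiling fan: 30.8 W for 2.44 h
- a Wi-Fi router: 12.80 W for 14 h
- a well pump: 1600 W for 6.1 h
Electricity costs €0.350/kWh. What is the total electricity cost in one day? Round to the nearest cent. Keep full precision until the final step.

€4.21

dehumidifier: 519.7 W × 3.9 h = 2,027 Wh = 2.027 kWh
ceiling fan: 30.8 W × 2.44 h = 75 Wh = 0.07515 kWh
Wi-Fi router: 12.80 W × 14 h = 179 Wh = 0.1792 kWh
well pump: 1600 W × 6.1 h = 9,760 Wh = 9.76 kWh
Total energy = 2.027 + 0.07515 + 0.1792 + 9.76 = 12.04 kWh
Cost = 12.04 kWh × €0.350 = €4.21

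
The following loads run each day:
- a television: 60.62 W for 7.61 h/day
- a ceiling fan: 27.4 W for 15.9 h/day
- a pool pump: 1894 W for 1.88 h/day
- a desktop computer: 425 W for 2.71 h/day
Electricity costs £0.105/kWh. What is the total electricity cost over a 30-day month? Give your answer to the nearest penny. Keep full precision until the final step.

television: 60.62 W × 7.61 h × 30 d = 13,840 Wh = 13.84 kWh
ceiling fan: 27.4 W × 15.9 h × 30 d = 13,070 Wh = 13.07 kWh
pool pump: 1894 W × 1.88 h × 30 d = 106,822 Wh = 106.8 kWh
desktop computer: 425 W × 2.71 h × 30 d = 34,552 Wh = 34.55 kWh
Total energy = 13.84 + 13.07 + 106.8 + 34.55 = 168.3 kWh
Cost = 168.3 kWh × £0.105 = £17.67

£17.67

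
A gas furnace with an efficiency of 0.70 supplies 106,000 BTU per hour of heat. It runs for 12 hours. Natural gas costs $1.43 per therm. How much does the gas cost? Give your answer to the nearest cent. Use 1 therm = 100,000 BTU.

Heat delivered = 106,000 BTU/h × 12 h = 1,272,000 BTU
Gas input = 1,272,000 / 0.70 = 1,817,143 BTU
= 1,817,143 / 100,000 = 18.17 therm
Cost = 18.17 × $1.43/therm = $25.99

$25.99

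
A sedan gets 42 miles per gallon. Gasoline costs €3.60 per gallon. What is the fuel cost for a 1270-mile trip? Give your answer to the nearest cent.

€108.86

Fuel = 1270 mi / 42 mpg = 30.24 gal
Cost = 30.24 gal × €3.60/gal = €108.86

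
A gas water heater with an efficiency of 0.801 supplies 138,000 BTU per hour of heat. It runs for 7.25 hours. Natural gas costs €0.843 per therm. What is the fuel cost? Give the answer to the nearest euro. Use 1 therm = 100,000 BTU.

Heat delivered = 138,000 BTU/h × 7.25 h = 1,000,500 BTU
Gas input = 1,000,500 / 0.801 = 1,249,064 BTU
= 1,249,064 / 100,000 = 12.49 therm
Cost = 12.49 × €0.843/therm = €10.53 ≈ €11

€11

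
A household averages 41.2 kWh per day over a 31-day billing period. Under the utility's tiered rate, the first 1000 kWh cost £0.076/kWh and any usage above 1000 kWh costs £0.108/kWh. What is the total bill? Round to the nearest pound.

Usage = 41.2 kWh/day × 31 days = 1277.2 kWh
First 1000 kWh × £0.076 = £76.00
Remaining 277.2 kWh × £0.108 = £29.94
Total = £105.94 ≈ £106

£106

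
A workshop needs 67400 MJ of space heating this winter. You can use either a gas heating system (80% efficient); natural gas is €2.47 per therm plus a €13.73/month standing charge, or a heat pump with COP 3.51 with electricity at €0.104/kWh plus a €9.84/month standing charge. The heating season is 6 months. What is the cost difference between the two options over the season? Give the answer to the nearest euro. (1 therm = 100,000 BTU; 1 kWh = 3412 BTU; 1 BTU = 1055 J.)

€1441

Heat load = 67400 MJ = 67,400,000,000 J / 1055 = 63,886,256 BTU
Gas: input = 63,886,256 / 0.80 = 79,857,820 BTU = 798.6 therm → 798.6 × €2.47 = €1,972.49; + 6 × €13.73 standing = €2,054.87
Heat pump: 63,886,256 BTU / 3412 = 18,720 kWh heat; / 3.51 = 5,334 kWh in → × €0.104 = €554.78; + 6 × €9.84 standing = €613.82
Difference = |€2,054.87 − €613.82| = €1,441.04 ≈ €1441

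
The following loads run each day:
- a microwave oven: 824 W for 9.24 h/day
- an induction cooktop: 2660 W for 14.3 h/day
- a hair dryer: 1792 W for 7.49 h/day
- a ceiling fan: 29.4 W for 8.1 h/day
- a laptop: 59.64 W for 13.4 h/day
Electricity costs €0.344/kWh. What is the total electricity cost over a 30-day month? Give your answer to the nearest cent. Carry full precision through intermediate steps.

€620.35

microwave oven: 824 W × 9.24 h × 30 d = 228,413 Wh = 228.4 kWh
induction cooktop: 2660 W × 14.3 h × 30 d = 1,141,140 Wh = 1,141 kWh
hair dryer: 1792 W × 7.49 h × 30 d = 402,662 Wh = 402.7 kWh
ceiling fan: 29.4 W × 8.1 h × 30 d = 7,144 Wh = 7.144 kWh
laptop: 59.64 W × 13.4 h × 30 d = 23,975 Wh = 23.98 kWh
Total energy = 228.4 + 1,141 + 402.7 + 7.144 + 23.98 = 1,803 kWh
Cost = 1,803 kWh × €0.344 = €620.35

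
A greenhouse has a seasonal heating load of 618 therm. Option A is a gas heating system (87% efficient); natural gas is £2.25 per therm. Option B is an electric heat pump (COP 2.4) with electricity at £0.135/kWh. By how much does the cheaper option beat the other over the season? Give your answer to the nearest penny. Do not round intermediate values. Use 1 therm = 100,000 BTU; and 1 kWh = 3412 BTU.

£579.45

Heat load = 618 therm × 100,000 = 61,800,000 BTU
Gas: input = 61,800,000 / 0.87 = 71,034,483 BTU = 710.3 therm → 710.3 × £2.25 = £1,598.28
Heat pump: 61,800,000 BTU / 3412 = 18,110 kWh heat; / 2.4 = 7,547 kWh in → × £0.135 = £1,018.83
Difference = |£1,598.28 − £1,018.83| = £579.45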